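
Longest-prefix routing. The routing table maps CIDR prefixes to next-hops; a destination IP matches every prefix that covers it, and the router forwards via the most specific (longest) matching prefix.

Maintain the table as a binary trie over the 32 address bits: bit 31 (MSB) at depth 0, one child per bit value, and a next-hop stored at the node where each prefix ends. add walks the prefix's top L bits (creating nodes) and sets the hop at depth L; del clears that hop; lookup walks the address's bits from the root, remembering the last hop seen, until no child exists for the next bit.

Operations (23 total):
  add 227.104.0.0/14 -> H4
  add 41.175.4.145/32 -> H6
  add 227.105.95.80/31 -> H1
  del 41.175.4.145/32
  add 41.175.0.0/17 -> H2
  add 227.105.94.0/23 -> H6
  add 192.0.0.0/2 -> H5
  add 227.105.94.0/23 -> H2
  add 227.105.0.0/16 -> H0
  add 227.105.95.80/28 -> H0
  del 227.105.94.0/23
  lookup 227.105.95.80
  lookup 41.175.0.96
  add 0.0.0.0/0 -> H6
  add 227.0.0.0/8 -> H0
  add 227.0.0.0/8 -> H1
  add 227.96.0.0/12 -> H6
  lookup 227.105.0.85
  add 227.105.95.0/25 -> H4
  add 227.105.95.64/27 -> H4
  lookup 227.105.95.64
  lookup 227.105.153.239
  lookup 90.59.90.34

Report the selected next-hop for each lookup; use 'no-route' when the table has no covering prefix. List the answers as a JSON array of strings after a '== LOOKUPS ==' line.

Process each operation:
  + 227.104.0.0/14 (H4) depth=14
  + 41.175.4.145/32 (H6) depth=32
  + 227.105.95.80/31 (H1) depth=31
  del 41.175.4.145/32 (clear depth 32)
  + 41.175.0.0/17 (H2) depth=17
  + 227.105.94.0/23 (H6) depth=23
  + 192.0.0.0/2 (H5) depth=2
  + 227.105.94.0/23 (H2) depth=23
  + 227.105.0.0/16 (H0) depth=16
  + 227.105.95.80/28 (H0) depth=28
  del 227.105.94.0/23 (clear depth 23)
  Q 227.105.95.80: descend 1110001101101001010111110101000 ; hops seen [H5,H4,H0,H0,H1] ; pick H1
  Q 41.175.0.96: descend 001010011010111100000 ; hops seen [H2] ; pick H2
  + 0.0.0.0/0 (H6) depth=0
  + 227.0.0.0/8 (H0) depth=8
  + 227.0.0.0/8 (H1) depth=8
  + 227.96.0.0/12 (H6) depth=12
  Q 227.105.0.85: descend 11100011011010010 ; hops seen [H6,H5,H1,H6,H4,H0] ; pick H0
  + 227.105.95.0/25 (H4) depth=25
  + 227.105.95.64/27 (H4) depth=27
  Q 227.105.95.64: descend 111000110110100101011111010 ; hops seen [H6,H5,H1,H6,H4,H0,H4,H4] ; pick H4
  Q 227.105.153.239: descend 1110001101101001 ; hops seen [H6,H5,H1,H6,H4,H0] ; pick H0
  Q 90.59.90.34: descend 0 ; hops seen [H6] ; pick H6

== LOOKUPS ==
["H1","H2","H0","H4","H0","H6"]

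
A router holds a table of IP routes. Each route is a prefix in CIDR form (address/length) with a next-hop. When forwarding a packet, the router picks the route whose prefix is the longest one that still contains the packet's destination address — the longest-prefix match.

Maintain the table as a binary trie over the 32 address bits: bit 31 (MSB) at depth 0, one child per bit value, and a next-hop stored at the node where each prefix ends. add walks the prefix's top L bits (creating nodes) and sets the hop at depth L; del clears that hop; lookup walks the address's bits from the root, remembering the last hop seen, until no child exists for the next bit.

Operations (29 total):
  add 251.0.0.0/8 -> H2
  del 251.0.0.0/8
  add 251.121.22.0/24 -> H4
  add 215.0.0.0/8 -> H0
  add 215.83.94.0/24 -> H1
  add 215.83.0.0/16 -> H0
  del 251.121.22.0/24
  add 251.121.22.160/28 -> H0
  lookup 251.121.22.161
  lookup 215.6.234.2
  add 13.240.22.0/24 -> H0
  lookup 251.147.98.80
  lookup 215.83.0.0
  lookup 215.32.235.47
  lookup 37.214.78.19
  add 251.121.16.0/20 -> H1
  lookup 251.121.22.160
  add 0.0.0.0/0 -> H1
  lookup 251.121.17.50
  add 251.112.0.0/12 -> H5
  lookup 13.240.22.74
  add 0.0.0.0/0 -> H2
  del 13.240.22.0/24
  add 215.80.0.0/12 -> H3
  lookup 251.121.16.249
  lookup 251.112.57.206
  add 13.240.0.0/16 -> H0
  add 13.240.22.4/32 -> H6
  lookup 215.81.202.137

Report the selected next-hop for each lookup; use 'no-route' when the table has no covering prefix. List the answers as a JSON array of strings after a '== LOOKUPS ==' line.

Trace:
  add 251.0.0.0/8 -> H2 at depth 8
  del 251.0.0.0/8 (clear depth 8)
  add 251.121.22.0/24 -> H4 at depth 24
  add 215.0.0.0/8 -> H0 at depth 8
  add 215.83.94.0/24 -> H1 at depth 24
  add 215.83.0.0/16 -> H0 at depth 16
  del 251.121.22.0/24 (clear depth 24)
  add 251.121.22.160/28 -> H0 at depth 28
  ? 251.121.22.161  path d0:-→d1:-→d2:-→d3:-→d4:-→d5:-→d6:-→d7:-→d8:-→d9:-→d10:-→d11:-→d12:-→d13:-→d14:-→d15:-→d16:-→d17:-→d18:-→d19:-→d20:-→d21:-→d22:-→d23:-→d24:-→d25:-→d26:-→d27:-→d28:H0  best=H0
  ? 215.6.234.2  path d0:-→d1:-→d2:-→d3:-→d4:-→d5:-→d6:-→d7:-→d8:H0→d9:-  best=H0
  add 13.240.22.0/24 -> H0 at depth 24
  ? 251.147.98.80  path d0:-→d1:-→d2:-→d3:-→d4:-→d5:-→d6:-→d7:-→d8:-  best=no-route
  ? 215.83.0.0  path d0:-→d1:-→d2:-→d3:-→d4:-→d5:-→d6:-→d7:-→d8:H0→d9:-→d10:-→d11:-→d12:-→d13:-→d14:-→d15:-→d16:H0→d17:-  best=H0
  ? 215.32.235.47  path d0:-→d1:-→d2:-→d3:-→d4:-→d5:-→d6:-→d7:-→d8:H0→d9:-  best=H0
  ? 37.214.78.19  path d0:-→d1:-→d2:-  best=no-route
  add 251.121.16.0/20 -> H1 at depth 20
  ? 251.121.22.160  path d0:-→d1:-→d2:-→d3:-→d4:-→d5:-→d6:-→d7:-→d8:-→d9:-→d10:-→d11:-→d12:-→d13:-→d14:-→d15:-→d16:-→d17:-→d18:-→d19:-→d20:H1→d21:-→d22:-→d23:-→d24:-→d25:-→d26:-→d27:-→d28:H0  best=H0
  add 0.0.0.0/0 -> H1 at depth 0
  ? 251.121.17.50  path d0:H1→d1:-→d2:-→d3:-→d4:-→d5:-→d6:-→d7:-→d8:-→d9:-→d10:-→d11:-→d12:-→d13:-→d14:-→d15:-→d16:-→d17:-→d18:-→d19:-→d20:H1→d21:-  best=H1
  add 251.112.0.0/12 -> H5 at depth 12
  ? 13.240.22.74  path d0:H1→d1:-→d2:-→d3:-→d4:-→d5:-→d6:-→d7:-→d8:-→d9:-→d10:-→d11:-→d12:-→d13:-→d14:-→d15:-→d16:-→d17:-→d18:-→d19:-→d20:-→d21:-→d22:-→d23:-→d24:H0  best=H0
  add 0.0.0.0/0 -> H2 at depth 0
  del 13.240.22.0/24 (clear depth 24)
  add 215.80.0.0/12 -> H3 at depth 12
  ? 251.121.16.249  path d0:H2→d1:-→d2:-→d3:-→d4:-→d5:-→d6:-→d7:-→d8:-→d9:-→d10:-→d11:-→d12:H5→d13:-→d14:-→d15:-→d16:-→d17:-→d18:-→d19:-→d20:H1→d21:-  best=H1
  ? 251.112.57.206  path d0:H2→d1:-→d2:-→d3:-→d4:-→d5:-→d6:-→d7:-→d8:-→d9:-→d10:-→d11:-→d12:H5  best=H5
  add 13.240.0.0/16 -> H0 at depth 16
  add 13.240.22.4/32 -> H6 at depth 32
  ? 215.81.202.137  path d0:H2→d1:-→d2:-→d3:-→d4:-→d5:-→d6:-→d7:-→d8:H0→d9:-→d10:-→d11:-→d12:H3→d13:-→d14:-  best=H3

== LOOKUPS ==
["H0","H0","no-route","H0","H0","no-route","H0","H1","H0","H1","H5","H3"]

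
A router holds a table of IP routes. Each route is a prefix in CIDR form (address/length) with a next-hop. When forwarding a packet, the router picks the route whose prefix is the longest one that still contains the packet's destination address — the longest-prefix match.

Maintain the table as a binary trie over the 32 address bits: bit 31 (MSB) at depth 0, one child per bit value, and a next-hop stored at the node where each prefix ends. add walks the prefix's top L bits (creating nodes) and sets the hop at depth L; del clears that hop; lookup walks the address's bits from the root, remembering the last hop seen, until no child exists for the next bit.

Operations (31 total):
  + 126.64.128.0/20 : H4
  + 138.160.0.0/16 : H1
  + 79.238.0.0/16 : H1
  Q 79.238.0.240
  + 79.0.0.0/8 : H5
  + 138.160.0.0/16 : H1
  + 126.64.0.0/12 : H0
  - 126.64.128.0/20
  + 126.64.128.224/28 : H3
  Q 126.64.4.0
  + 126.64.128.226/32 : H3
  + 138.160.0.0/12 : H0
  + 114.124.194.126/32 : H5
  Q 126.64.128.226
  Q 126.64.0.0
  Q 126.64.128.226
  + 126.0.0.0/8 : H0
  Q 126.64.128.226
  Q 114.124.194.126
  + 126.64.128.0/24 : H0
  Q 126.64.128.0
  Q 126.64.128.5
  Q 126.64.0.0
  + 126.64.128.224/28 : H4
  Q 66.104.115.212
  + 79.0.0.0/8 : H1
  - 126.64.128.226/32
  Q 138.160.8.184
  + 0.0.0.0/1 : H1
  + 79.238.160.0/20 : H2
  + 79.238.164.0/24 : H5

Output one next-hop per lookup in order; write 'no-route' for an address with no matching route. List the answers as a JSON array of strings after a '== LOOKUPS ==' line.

Process each operation:
  + 126.64.128.0/20 (H4) depth=20
  + 138.160.0.0/16 (H1) depth=16
  + 79.238.0.0/16 (H1) depth=16
  Q 79.238.0.240: descend 0100111111101110 ; hops seen [H1] ; pick H1
  + 79.0.0.0/8 (H5) depth=8
  + 138.160.0.0/16 (H1) depth=16
  + 126.64.0.0/12 (H0) depth=12
  - 126.64.128.0/20 clear@20
  + 126.64.128.224/28 (H3) depth=28
  Q 126.64.4.0: descend 0111111001000000 ; hops seen [H0] ; pick H0
  + 126.64.128.226/32 (H3) depth=32
  + 138.160.0.0/12 (H0) depth=12
  + 114.124.194.126/32 (H5) depth=32
  Q 126.64.128.226: descend 01111110010000001000000011100010 ; hops seen [H0,H3,H3] ; pick H3
  Q 126.64.0.0: descend 0111111001000000 ; hops seen [H0] ; pick H0
  Q 126.64.128.226: descend 01111110010000001000000011100010 ; hops seen [H0,H3,H3] ; pick H3
  + 126.0.0.0/8 (H0) depth=8
  Q 126.64.128.226: descend 01111110010000001000000011100010 ; hops seen [H0,H0,H3,H3] ; pick H3
  Q 114.124.194.126: descend 01110010011111001100001001111110 ; hops seen [H5] ; pick H5
  + 126.64.128.0/24 (H0) depth=24
  Q 126.64.128.0: descend 011111100100000010000000 ; hops seen [H0,H0,H0] ; pick H0
  Q 126.64.128.5: descend 011111100100000010000000 ; hops seen [H0,H0,H0] ; pick H0
  Q 126.64.0.0: descend 0111111001000000 ; hops seen [H0,H0] ; pick H0
  + 126.64.128.224/28 (H4) depth=28
  Q 66.104.115.212: descend 0100 ; hops seen [∅] ; pick no-route
  + 79.0.0.0/8 (H1) depth=8
  - 126.64.128.226/32 clear@32
  Q 138.160.8.184: descend 1000101010100000 ; hops seen [H0,H1] ; pick H1
  + 0.0.0.0/1 (H1) depth=1
  + 79.238.160.0/20 (H2) depth=20
  + 79.238.164.0/24 (H5) depth=24

== LOOKUPS ==
["H1","H0","H3","H0","H3","H3","H5","H0","H0","H0","no-route","H1"]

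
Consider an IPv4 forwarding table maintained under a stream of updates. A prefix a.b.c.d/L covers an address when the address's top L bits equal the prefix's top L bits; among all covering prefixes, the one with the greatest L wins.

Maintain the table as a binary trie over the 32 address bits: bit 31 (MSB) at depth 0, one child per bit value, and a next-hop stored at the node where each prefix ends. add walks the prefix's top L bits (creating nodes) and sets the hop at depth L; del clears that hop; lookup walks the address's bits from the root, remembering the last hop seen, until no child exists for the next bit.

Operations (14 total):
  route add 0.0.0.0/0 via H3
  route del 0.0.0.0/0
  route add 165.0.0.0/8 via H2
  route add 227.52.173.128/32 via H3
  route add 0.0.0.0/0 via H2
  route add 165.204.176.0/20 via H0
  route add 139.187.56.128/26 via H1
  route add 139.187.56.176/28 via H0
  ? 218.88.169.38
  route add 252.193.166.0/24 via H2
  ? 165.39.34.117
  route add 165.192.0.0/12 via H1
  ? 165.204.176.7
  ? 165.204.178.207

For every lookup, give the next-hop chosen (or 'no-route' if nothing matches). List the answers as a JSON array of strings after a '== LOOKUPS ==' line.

Trace:
  add 0.0.0.0/0 -> H3 at depth 0
  del 0.0.0.0/0 (clear depth 0)
  add 165.0.0.0/8 -> H2 at depth 8
  add 227.52.173.128/32 -> H3 at depth 32
  add 0.0.0.0/0 -> H2 at depth 0
  add 165.204.176.0/20 -> H0 at depth 20
  add 139.187.56.128/26 -> H1 at depth 26
  add 139.187.56.176/28 -> H0 at depth 28
  lookup 218.88.169.38: bits 11 walk d0:H2→d1:-→d2:- -> H2
  add 252.193.166.0/24 -> H2 at depth 24
  lookup 165.39.34.117: bits 10100101 walk d0:H2→d1:-→d2:-→d3:-→d4:-→d5:-→d6:-→d7:-→d8:H2 -> H2
  add 165.192.0.0/12 -> H1 at depth 12
  lookup 165.204.176.7: bits 10100101110011001011 walk d0:H2→d1:-→d2:-→d3:-→d4:-→d5:-→d6:-→d7:-→d8:H2→d9:-→d10:-→d11:-→d12:H1→d13:-→d14:-→d15:-→d16:-→d17:-→d18:-→d19:-→d20:H0 -> H0
  lookup 165.204.178.207: bits 10100101110011001011 walk d0:H2→d1:-→d2:-→d3:-→d4:-→d5:-→d6:-→d7:-→d8:H2→d9:-→d10:-→d11:-→d12:H1→d13:-→d14:-→d15:-→d16:-→d17:-→d18:-→d19:-→d20:H0 -> H0

== LOOKUPS ==
["H2","H2","H0","H0"]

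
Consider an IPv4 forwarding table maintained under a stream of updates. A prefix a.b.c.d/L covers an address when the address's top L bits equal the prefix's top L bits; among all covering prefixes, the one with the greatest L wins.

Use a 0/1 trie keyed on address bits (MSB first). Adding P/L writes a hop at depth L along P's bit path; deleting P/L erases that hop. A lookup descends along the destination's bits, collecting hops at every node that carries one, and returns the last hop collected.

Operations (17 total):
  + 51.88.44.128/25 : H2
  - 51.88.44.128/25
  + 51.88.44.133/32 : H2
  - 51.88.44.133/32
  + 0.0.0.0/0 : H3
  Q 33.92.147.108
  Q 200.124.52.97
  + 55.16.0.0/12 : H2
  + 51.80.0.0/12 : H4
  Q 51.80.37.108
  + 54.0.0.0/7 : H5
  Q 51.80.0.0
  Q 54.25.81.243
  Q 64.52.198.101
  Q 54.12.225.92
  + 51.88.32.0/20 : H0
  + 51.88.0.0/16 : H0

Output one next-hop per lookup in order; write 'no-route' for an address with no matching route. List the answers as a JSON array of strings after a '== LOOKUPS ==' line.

Process each operation:
  add 51.88.44.128/25 -> H2 at depth 25
  del 51.88.44.128/25 (clear depth 25)
  add 51.88.44.133/32 -> H2 at depth 32
  del 51.88.44.133/32 (clear depth 32)
  add 0.0.0.0/0 -> H3 at depth 0
  Q 33.92.147.108: descend 001 ; hops seen [H3] ; pick H3
  Q 200.124.52.97: descend ε ; hops seen [H3] ; pick H3
  add 55.16.0.0/12 -> H2 at depth 12
  add 51.80.0.0/12 -> H4 at depth 12
  Q 51.80.37.108: descend 001100110101 ; hops seen [H3,H4] ; pick H4
  add 54.0.0.0/7 -> H5 at depth 7
  Q 51.80.0.0: descend 001100110101 ; hops seen [H3,H4] ; pick H4
  Q 54.25.81.243: descend 0011011 ; hops seen [H3,H5] ; pick H5
  Q 64.52.198.101: descend 0 ; hops seen [H3] ; pick H3
  Q 54.12.225.92: descend 0011011 ; hops seen [H3,H5] ; pick H5
  add 51.88.32.0/20 -> H0 at depth 20
  add 51.88.0.0/16 -> H0 at depth 16

== LOOKUPS ==
["H3","H3","H4","H4","H5","H3","H5"]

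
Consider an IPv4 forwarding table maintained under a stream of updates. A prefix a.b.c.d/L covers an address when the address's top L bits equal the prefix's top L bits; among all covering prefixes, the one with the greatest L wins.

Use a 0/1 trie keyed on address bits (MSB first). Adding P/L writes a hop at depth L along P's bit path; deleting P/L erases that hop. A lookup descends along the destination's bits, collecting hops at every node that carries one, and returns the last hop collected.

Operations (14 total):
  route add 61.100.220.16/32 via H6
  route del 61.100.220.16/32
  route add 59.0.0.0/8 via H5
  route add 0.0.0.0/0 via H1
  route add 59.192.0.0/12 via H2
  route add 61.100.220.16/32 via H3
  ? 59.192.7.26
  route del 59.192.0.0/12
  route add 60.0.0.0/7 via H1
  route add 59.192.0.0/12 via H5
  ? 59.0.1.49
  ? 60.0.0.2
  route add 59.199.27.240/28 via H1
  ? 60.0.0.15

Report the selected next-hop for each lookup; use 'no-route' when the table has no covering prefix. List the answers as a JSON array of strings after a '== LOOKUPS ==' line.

Process each operation:
  add 61.100.220.16/32 -> H6 at depth 32
  - 61.100.220.16/32 clear@32
  add 59.0.0.0/8 -> H5 at depth 8
  add 0.0.0.0/0 -> H1 at depth 0
  add 59.192.0.0/12 -> H2 at depth 12
  add 61.100.220.16/32 -> H3 at depth 32
  Q 59.192.7.26: descend 001110111100 ; hops seen [H1,H5,H2] ; pick H2
  - 59.192.0.0/12 clear@12
  add 60.0.0.0/7 -> H1 at depth 7
  add 59.192.0.0/12 -> H5 at depth 12
  Q 59.0.1.49: descend 00111011 ; hops seen [H1,H5] ; pick H5
  Q 60.0.0.2: descend 0011110 ; hops seen [H1,H1] ; pick H1
  add 59.199.27.240/28 -> H1 at depth 28
  Q 60.0.0.15: descend 0011110 ; hops seen [H1,H1] ; pick H1

== LOOKUPS ==
["H2","H5","H1","H1"]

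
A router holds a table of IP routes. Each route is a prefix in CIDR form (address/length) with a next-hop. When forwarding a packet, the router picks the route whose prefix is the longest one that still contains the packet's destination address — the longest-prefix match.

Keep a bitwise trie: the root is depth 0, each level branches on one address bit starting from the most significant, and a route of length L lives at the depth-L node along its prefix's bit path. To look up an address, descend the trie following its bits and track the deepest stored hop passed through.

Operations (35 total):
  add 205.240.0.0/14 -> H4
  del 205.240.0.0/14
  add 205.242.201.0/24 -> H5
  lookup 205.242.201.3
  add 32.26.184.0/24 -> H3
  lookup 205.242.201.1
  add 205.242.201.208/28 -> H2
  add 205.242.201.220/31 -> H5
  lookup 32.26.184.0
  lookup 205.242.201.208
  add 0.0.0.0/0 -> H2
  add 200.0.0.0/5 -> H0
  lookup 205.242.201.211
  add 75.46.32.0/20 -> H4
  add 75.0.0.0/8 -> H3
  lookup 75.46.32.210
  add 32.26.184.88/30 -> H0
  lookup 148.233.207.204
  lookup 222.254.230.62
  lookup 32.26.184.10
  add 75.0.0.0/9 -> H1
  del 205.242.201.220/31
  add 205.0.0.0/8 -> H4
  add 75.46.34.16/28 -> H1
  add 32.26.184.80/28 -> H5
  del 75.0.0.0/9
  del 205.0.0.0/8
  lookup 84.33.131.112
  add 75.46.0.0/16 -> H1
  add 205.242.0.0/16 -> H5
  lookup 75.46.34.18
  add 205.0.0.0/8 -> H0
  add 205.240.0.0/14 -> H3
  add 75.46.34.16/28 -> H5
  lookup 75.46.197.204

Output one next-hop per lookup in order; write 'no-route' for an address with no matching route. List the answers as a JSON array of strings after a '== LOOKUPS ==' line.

Apply in order:
  add 205.240.0.0/14 -> H4 at depth 14
  - 205.240.0.0/14 clear@14
  add 205.242.201.0/24 -> H5 at depth 24
  lookup 205.242.201.3: bits 110011011111001011001001 walk d0:-→d1:-→d2:-→d3:-→d4:-→d5:-→d6:-→d7:-→d8:-→d9:-→d10:-→d11:-→d12:-→d13:-→d14:-→d15:-→d16:-→d17:-→d18:-→d19:-→d20:-→d21:-→d22:-→d23:-→d24:H5 -> H5
  add 32.26.184.0/24 -> H3 at depth 24
  lookup 205.242.201.1: bits 110011011111001011001001 walk d0:-→d1:-→d2:-→d3:-→d4:-→d5:-→d6:-→d7:-→d8:-→d9:-→d10:-→d11:-→d12:-→d13:-→d14:-→d15:-→d16:-→d17:-→d18:-→d19:-→d20:-→d21:-→d22:-→d23:-→d24:H5 -> H5
  add 205.242.201.208/28 -> H2 at depth 28
  add 205.242.201.220/31 -> H5 at depth 31
  lookup 32.26.184.0: bits 001000000001101010111000 walk d0:-→d1:-→d2:-→d3:-→d4:-→d5:-→d6:-→d7:-→d8:-→d9:-→d10:-→d11:-→d12:-→d13:-→d14:-→d15:-→d16:-→d17:-→d18:-→d19:-→d20:-→d21:-→d22:-→d23:-→d24:H3 -> H3
  lookup 205.242.201.208: bits 1100110111110010110010011101 walk d0:-→d1:-→d2:-→d3:-→d4:-→d5:-→d6:-→d7:-→d8:-→d9:-→d10:-→d11:-→d12:-→d13:-→d14:-→d15:-→d16:-→d17:-→d18:-→d19:-→d20:-→d21:-→d22:-→d23:-→d24:H5→d25:-→d26:-→d27:-→d28:H2 -> H2
  add 0.0.0.0/0 -> H2 at depth 0
  add 200.0.0.0/5 -> H0 at depth 5
  lookup 205.242.201.211: bits 1100110111110010110010011101 walk d0:H2→d1:-→d2:-→d3:-→d4:-→d5:H0→d6:-→d7:-→d8:-→d9:-→d10:-→d11:-→d12:-→d13:-→d14:-→d15:-→d16:-→d17:-→d18:-→d19:-→d20:-→d21:-→d22:-→d23:-→d24:H5→d25:-→d26:-→d27:-→d28:H2 -> H2
  add 75.46.32.0/20 -> H4 at depth 20
  add 75.0.0.0/8 -> H3 at depth 8
  lookup 75.46.32.210: bits 01001011001011100010 walk d0:H2→d1:-→d2:-→d3:-→d4:-→d5:-→d6:-→d7:-→d8:H3→d9:-→d10:-→d11:-→d12:-→d13:-→d14:-→d15:-→d16:-→d17:-→d18:-→d19:-→d20:H4 -> H4
  add 32.26.184.88/30 -> H0 at depth 30
  lookup 148.233.207.204: bits 1 walk d0:H2→d1:- -> H2
  lookup 222.254.230.62: bits 110 walk d0:H2→d1:-→d2:-→d3:- -> H2
  lookup 32.26.184.10: bits 0010000000011010101110000 walk d0:H2→d1:-→d2:-→d3:-→d4:-→d5:-→d6:-→d7:-→d8:-→d9:-→d10:-→d11:-→d12:-→d13:-→d14:-→d15:-→d16:-→d17:-→d18:-→d19:-→d20:-→d21:-→d22:-→d23:-→d24:H3→d25:- -> H3
  add 75.0.0.0/9 -> H1 at depth 9
  - 205.242.201.220/31 clear@31
  add 205.0.0.0/8 -> H4 at depth 8
  add 75.46.34.16/28 -> H1 at depth 28
  add 32.26.184.80/28 -> H5 at depth 28
  - 75.0.0.0/9 clear@9
  - 205.0.0.0/8 clear@8
  lookup 84.33.131.112: bits 010 walk d0:H2→d1:-→d2:-→d3:- -> H2
  add 75.46.0.0/16 -> H1 at depth 16
  add 205.242.0.0/16 -> H5 at depth 16
  lookup 75.46.34.18: bits 0100101100101110001000100001 walk d0:H2→d1:-→d2:-→d3:-→d4:-→d5:-→d6:-→d7:-→d8:H3→d9:-→d10:-→d11:-→d12:-→d13:-→d14:-→d15:-→d16:H1→d17:-→d18:-→d19:-→d20:H4→d21:-→d22:-→d23:-→d24:-→d25:-→d26:-→d27:-→d28:H1 -> H1
  add 205.0.0.0/8 -> H0 at depth 8
  add 205.240.0.0/14 -> H3 at depth 14
  add 75.46.34.16/28 -> H5 at depth 28
  lookup 75.46.197.204: bits 0100101100101110 walk d0:H2→d1:-→d2:-→d3:-→d4:-→d5:-→d6:-→d7:-→d8:H3→d9:-→d10:-→d11:-→d12:-→d13:-→d14:-→d15:-→d16:H1 -> H1

== LOOKUPS ==
["H5","H5","H3","H2","H2","H4","H2","H2","H3","H2","H1","H1"]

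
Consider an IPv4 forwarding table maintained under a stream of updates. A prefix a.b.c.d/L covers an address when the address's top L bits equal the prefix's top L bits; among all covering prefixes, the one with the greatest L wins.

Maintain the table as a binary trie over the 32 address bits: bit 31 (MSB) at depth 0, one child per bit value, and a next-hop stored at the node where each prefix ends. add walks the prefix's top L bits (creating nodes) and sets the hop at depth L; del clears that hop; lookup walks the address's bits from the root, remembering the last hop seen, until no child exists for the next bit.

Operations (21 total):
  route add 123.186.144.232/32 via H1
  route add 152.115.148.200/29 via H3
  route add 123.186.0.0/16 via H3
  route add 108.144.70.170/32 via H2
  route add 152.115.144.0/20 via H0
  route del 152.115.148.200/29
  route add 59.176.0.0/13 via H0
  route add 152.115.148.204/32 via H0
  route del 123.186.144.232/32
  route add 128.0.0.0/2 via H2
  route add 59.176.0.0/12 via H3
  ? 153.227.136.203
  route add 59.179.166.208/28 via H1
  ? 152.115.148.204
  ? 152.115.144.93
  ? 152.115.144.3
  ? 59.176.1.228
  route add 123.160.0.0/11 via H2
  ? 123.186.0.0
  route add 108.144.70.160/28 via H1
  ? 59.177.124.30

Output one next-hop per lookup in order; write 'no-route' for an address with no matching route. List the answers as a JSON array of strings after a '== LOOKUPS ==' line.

Process each operation:
  + 123.186.144.232/32 (H1) depth=32
  + 152.115.148.200/29 (H3) depth=29
  + 123.186.0.0/16 (H3) depth=16
  + 108.144.70.170/32 (H2) depth=32
  + 152.115.144.0/20 (H0) depth=20
  - 152.115.148.200/29 clear@29
  + 59.176.0.0/13 (H0) depth=13
  + 152.115.148.204/32 (H0) depth=32
  - 123.186.144.232/32 clear@32
  + 128.0.0.0/2 (H2) depth=2
  + 59.176.0.0/12 (H3) depth=12
  Q 153.227.136.203: descend 1001100 ; hops seen [H2] ; pick H2
  + 59.179.166.208/28 (H1) depth=28
  Q 152.115.148.204: descend 10011000011100111001010011001100 ; hops seen [H2,H0,H0] ; pick H0
  Q 152.115.144.93: descend 100110000111001110010 ; hops seen [H2,H0] ; pick H0
  Q 152.115.144.3: descend 100110000111001110010 ; hops seen [H2,H0] ; pick H0
  Q 59.176.1.228: descend 00111011101100 ; hops seen [H3,H0] ; pick H0
  + 123.160.0.0/11 (H2) depth=11
  Q 123.186.0.0: descend 0111101110111010 ; hops seen [H2,H3] ; pick H3
  + 108.144.70.160/28 (H1) depth=28
  Q 59.177.124.30: descend 00111011101100 ; hops seen [H3,H0] ; pick H0

== LOOKUPS ==
["H2","H0","H0","H0","H0","H3","H0"]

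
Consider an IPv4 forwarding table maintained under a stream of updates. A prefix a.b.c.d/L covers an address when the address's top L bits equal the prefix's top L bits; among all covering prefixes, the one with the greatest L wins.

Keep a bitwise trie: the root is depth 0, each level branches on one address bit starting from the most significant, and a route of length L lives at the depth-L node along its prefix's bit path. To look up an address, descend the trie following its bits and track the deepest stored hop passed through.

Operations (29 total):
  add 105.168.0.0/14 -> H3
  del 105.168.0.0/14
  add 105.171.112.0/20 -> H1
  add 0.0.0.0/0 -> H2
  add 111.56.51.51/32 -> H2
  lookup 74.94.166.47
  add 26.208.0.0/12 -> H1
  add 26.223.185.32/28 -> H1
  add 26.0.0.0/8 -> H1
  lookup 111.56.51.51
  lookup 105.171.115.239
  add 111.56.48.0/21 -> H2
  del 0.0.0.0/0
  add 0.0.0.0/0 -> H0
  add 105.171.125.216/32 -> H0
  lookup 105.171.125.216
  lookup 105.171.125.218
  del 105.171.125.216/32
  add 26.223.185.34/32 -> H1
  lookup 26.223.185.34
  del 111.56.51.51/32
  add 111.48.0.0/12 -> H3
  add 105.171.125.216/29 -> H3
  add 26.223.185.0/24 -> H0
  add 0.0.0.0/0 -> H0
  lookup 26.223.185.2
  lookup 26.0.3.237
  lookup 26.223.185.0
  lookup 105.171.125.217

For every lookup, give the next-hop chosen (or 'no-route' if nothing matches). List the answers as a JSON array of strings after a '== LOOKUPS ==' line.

Process each operation:
  add 105.168.0.0/14 -> H3 at depth 14
  - 105.168.0.0/14 clear@14
  add 105.171.112.0/20 -> H1 at depth 20
  add 0.0.0.0/0 -> H2 at depth 0
  add 111.56.51.51/32 -> H2 at depth 32
  lookup 74.94.166.47: bits 01 walk d0:H2→d1:-→d2:- -> H2
  add 26.208.0.0/12 -> H1 at depth 12
  add 26.223.185.32/28 -> H1 at depth 28
  add 26.0.0.0/8 -> H1 at depth 8
  lookup 111.56.51.51: bits 01101111001110000011001100110011 walk d0:H2→d1:-→d2:-→d3:-→d4:-→d5:-→d6:-→d7:-→d8:-→d9:-→d10:-→d11:-→d12:-→d13:-→d14:-→d15:-→d16:-→d17:-→d18:-→d19:-→d20:-→d21:-→d22:-→d23:-→d24:-→d25:-→d26:-→d27:-→d28:-→d29:-→d30:-→d31:-→d32:H2 -> H2
  lookup 105.171.115.239: bits 01101001101010110111 walk d0:H2→d1:-→d2:-→d3:-→d4:-→d5:-→d6:-→d7:-→d8:-→d9:-→d10:-→d11:-→d12:-→d13:-→d14:-→d15:-→d16:-→d17:-→d18:-→d19:-→d20:H1 -> H1
  add 111.56.48.0/21 -> H2 at depth 21
  - 0.0.0.0/0 clear@0
  add 0.0.0.0/0 -> H0 at depth 0
  add 105.171.125.216/32 -> H0 at depth 32
  lookup 105.171.125.216: bits 01101001101010110111110111011000 walk d0:H0→d1:-→d2:-→d3:-→d4:-→d5:-→d6:-→d7:-→d8:-→d9:-→d10:-→d11:-→d12:-→d13:-→d14:-→d15:-→d16:-→d17:-→d18:-→d19:-→d20:H1→d21:-→d22:-→d23:-→d24:-→d25:-→d26:-→d27:-→d28:-→d29:-→d30:-→d31:-→d32:H0 -> H0
  lookup 105.171.125.218: bits 011010011010101101111101110110 walk d0:H0→d1:-→d2:-→d3:-→d4:-→d5:-→d6:-→d7:-→d8:-→d9:-→d10:-→d11:-→d12:-→d13:-→d14:-→d15:-→d16:-→d17:-→d18:-→d19:-→d20:H1→d21:-→d22:-→d23:-→d24:-→d25:-→d26:-→d27:-→d28:-→d29:-→d30:- -> H1
  - 105.171.125.216/32 clear@32
  add 26.223.185.34/32 -> H1 at depth 32
  lookup 26.223.185.34: bits 00011010110111111011100100100010 walk d0:H0→d1:-→d2:-→d3:-→d4:-→d5:-→d6:-→d7:-→d8:H1→d9:-→d10:-→d11:-→d12:H1→d13:-→d14:-→d15:-→d16:-→d17:-→d18:-→d19:-→d20:-→d21:-→d22:-→d23:-→d24:-→d25:-→d26:-→d27:-→d28:H1→d29:-→d30:-→d31:-→d32:H1 -> H1
  - 111.56.51.51/32 clear@32
  add 111.48.0.0/12 -> H3 at depth 12
  add 105.171.125.216/29 -> H3 at depth 29
  add 26.223.185.0/24 -> H0 at depth 24
  add 0.0.0.0/0 -> H0 at depth 0
  lookup 26.223.185.2: bits 00011010110111111011100100 walk d0:H0→d1:-→d2:-→d3:-→d4:-→d5:-→d6:-→d7:-→d8:H1→d9:-→d10:-→d11:-→d12:H1→d13:-→d14:-→d15:-→d16:-→d17:-→d18:-→d19:-→d20:-→d21:-→d22:-→d23:-→d24:H0→d25:-→d26:- -> H0
  lookup 26.0.3.237: bits 00011010 walk d0:H0→d1:-→d2:-→d3:-→d4:-→d5:-→d6:-→d7:-→d8:H1 -> H1
  lookup 26.223.185.0: bits 00011010110111111011100100 walk d0:H0→d1:-→d2:-→d3:-→d4:-→d5:-→d6:-→d7:-→d8:H1→d9:-→d10:-→d11:-→d12:H1→d13:-→d14:-→d15:-→d16:-→d17:-→d18:-→d19:-→d20:-→d21:-→d22:-→d23:-→d24:H0→d25:-→d26:- -> H0
  lookup 105.171.125.217: bits 0110100110101011011111011101100 walk d0:H0→d1:-→d2:-→d3:-→d4:-→d5:-→d6:-→d7:-→d8:-→d9:-→d10:-→d11:-→d12:-→d13:-→d14:-→d15:-→d16:-→d17:-→d18:-→d19:-→d20:H1→d21:-→d22:-→d23:-→d24:-→d25:-→d26:-→d27:-→d28:-→d29:H3→d30:-→d31:- -> H3

== LOOKUPS ==
["H2","H2","H1","H0","H1","H1","H0","H1","H0","H3"]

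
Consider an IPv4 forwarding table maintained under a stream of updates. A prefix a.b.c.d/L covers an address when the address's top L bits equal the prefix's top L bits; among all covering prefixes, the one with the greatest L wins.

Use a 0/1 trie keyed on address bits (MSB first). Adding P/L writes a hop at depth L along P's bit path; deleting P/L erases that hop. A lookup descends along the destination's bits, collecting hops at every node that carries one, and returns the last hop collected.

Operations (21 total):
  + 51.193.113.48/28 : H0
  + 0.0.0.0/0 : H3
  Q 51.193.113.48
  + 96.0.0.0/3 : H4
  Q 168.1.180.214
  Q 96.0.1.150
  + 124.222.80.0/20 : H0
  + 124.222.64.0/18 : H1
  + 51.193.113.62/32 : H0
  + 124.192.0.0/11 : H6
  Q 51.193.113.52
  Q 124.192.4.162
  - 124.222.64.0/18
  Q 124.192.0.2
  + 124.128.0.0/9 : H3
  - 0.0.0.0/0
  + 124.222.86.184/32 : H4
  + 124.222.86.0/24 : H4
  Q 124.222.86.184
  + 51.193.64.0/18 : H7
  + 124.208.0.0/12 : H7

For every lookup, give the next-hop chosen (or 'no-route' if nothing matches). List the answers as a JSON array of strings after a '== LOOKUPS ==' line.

Trace:
  add 51.193.113.48/28 -> H0 at depth 28
  add 0.0.0.0/0 -> H3 at depth 0
  Q 51.193.113.48: descend 0011001111000001011100010011 ; hops seen [H3,H0] ; pick H0
  add 96.0.0.0/3 -> H4 at depth 3
  Q 168.1.180.214: descend ε ; hops seen [H3] ; pick H3
  Q 96.0.1.150: descend 011 ; hops seen [H3,H4] ; pick H4
  add 124.222.80.0/20 -> H0 at depth 20
  add 124.222.64.0/18 -> H1 at depth 18
  add 51.193.113.62/32 -> H0 at depth 32
  add 124.192.0.0/11 -> H6 at depth 11
  Q 51.193.113.52: descend 0011001111000001011100010011 ; hops seen [H3,H0] ; pick H0
  Q 124.192.4.162: descend 01111100110 ; hops seen [H3,H4,H6] ; pick H6
  del 124.222.64.0/18 (clear depth 18)
  Q 124.192.0.2: descend 01111100110 ; hops seen [H3,H4,H6] ; pick H6
  add 124.128.0.0/9 -> H3 at depth 9
  del 0.0.0.0/0 (clear depth 0)
  add 124.222.86.184/32 -> H4 at depth 32
  add 124.222.86.0/24 -> H4 at depth 24
  Q 124.222.86.184: descend 01111100110111100101011010111000 ; hops seen [H4,H3,H6,H0,H4,H4] ; pick H4
  add 51.193.64.0/18 -> H7 at depth 18
  add 124.208.0.0/12 -> H7 at depth 12

== LOOKUPS ==
["H0","H3","H4","H0","H6","H6","H4"]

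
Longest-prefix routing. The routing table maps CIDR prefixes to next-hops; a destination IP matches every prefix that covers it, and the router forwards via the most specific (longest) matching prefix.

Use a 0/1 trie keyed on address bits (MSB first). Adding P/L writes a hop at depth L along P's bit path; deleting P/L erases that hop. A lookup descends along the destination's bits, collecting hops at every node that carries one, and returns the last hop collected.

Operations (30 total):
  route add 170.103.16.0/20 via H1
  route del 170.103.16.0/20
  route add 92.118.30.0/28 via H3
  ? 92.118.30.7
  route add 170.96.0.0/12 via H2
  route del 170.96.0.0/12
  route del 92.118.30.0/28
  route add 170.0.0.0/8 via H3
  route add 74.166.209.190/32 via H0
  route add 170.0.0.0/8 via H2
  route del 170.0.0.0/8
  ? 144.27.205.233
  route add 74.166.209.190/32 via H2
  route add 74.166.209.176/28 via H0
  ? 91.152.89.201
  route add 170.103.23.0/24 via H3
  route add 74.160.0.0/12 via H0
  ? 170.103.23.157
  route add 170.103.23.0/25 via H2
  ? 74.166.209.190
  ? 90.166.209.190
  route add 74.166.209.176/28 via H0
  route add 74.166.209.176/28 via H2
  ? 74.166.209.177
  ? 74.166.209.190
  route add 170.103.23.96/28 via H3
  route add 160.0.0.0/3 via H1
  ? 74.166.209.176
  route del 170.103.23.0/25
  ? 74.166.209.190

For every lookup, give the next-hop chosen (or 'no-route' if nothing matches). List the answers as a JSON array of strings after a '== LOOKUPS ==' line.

Apply in order:
  add 170.103.16.0/20 -> H1 at depth 20
  - 170.103.16.0/20 clear@20
  add 92.118.30.0/28 -> H3 at depth 28
  lookup 92.118.30.7: bits 0101110001110110000111100000 walk d0:-→d1:-→d2:-→d3:-→d4:-→d5:-→d6:-→d7:-→d8:-→d9:-→d10:-→d11:-→d12:-→d13:-→d14:-→d15:-→d16:-→d17:-→d18:-→d19:-→d20:-→d21:-→d22:-→d23:-→d24:-→d25:-→d26:-→d27:-→d28:H3 -> H3
  add 170.96.0.0/12 -> H2 at depth 12
  - 170.96.0.0/12 clear@12
  - 92.118.30.0/28 clear@28
  add 170.0.0.0/8 -> H3 at depth 8
  add 74.166.209.190/32 -> H0 at depth 32
  add 170.0.0.0/8 -> H2 at depth 8
  - 170.0.0.0/8 clear@8
  lookup 144.27.205.233: bits 10 walk d0:-→d1:-→d2:- -> no-route
  add 74.166.209.190/32 -> H2 at depth 32
  add 74.166.209.176/28 -> H0 at depth 28
  lookup 91.152.89.201: bits 01011 walk d0:-→d1:-→d2:-→d3:-→d4:-→d5:- -> no-route
  add 170.103.23.0/24 -> H3 at depth 24
  add 74.160.0.0/12 -> H0 at depth 12
  lookup 170.103.23.157: bits 101010100110011100010111 walk d0:-→d1:-→d2:-→d3:-→d4:-→d5:-→d6:-→d7:-→d8:-→d9:-→d10:-→d11:-→d12:-→d13:-→d14:-→d15:-→d16:-→d17:-→d18:-→d19:-→d20:-→d21:-→d22:-→d23:-→d24:H3 -> H3
  add 170.103.23.0/25 -> H2 at depth 25
  lookup 74.166.209.190: bits 01001010101001101101000110111110 walk d0:-→d1:-→d2:-→d3:-→d4:-→d5:-→d6:-→d7:-→d8:-→d9:-→d10:-→d11:-→d12:H0→d13:-→d14:-→d15:-→d16:-→d17:-→d18:-→d19:-→d20:-→d21:-→d22:-→d23:-→d24:-→d25:-→d26:-→d27:-→d28:H0→d29:-→d30:-→d31:-→d32:H2 -> H2
  lookup 90.166.209.190: bits 01011 walk d0:-→d1:-→d2:-→d3:-→d4:-→d5:- -> no-route
  add 74.166.209.176/28 -> H0 at depth 28
  add 74.166.209.176/28 -> H2 at depth 28
  lookup 74.166.209.177: bits 0100101010100110110100011011 walk d0:-→d1:-→d2:-→d3:-→d4:-→d5:-→d6:-→d7:-→d8:-→d9:-→d10:-→d11:-→d12:H0→d13:-→d14:-→d15:-→d16:-→d17:-→d18:-→d19:-→d20:-→d21:-→d22:-→d23:-→d24:-→d25:-→d26:-→d27:-→d28:H2 -> H2
  lookup 74.166.209.190: bits 01001010101001101101000110111110 walk d0:-→d1:-→d2:-→d3:-→d4:-→d5:-→d6:-→d7:-→d8:-→d9:-→d10:-→d11:-→d12:H0→d13:-→d14:-→d15:-→d16:-→d17:-→d18:-→d19:-→d20:-→d21:-→d22:-→d23:-→d24:-→d25:-→d26:-→d27:-→d28:H2→d29:-→d30:-→d31:-→d32:H2 -> H2
  add 170.103.23.96/28 -> H3 at depth 28
  add 160.0.0.0/3 -> H1 at depth 3
  lookup 74.166.209.176: bits 0100101010100110110100011011 walk d0:-→d1:-→d2:-→d3:-→d4:-→d5:-→d6:-→d7:-→d8:-→d9:-→d10:-→d11:-→d12:H0→d13:-→d14:-→d15:-→d16:-→d17:-→d18:-→d19:-→d20:-→d21:-→d22:-→d23:-→d24:-→d25:-→d26:-→d27:-→d28:H2 -> H2
  - 170.103.23.0/25 clear@25
  lookup 74.166.209.190: bits 01001010101001101101000110111110 walk d0:-→d1:-→d2:-→d3:-→d4:-→d5:-→d6:-→d7:-→d8:-→d9:-→d10:-→d11:-→d12:H0→d13:-→d14:-→d15:-→d16:-→d17:-→d18:-→d19:-→d20:-→d21:-→d22:-→d23:-→d24:-→d25:-→d26:-→d27:-→d28:H2→d29:-→d30:-→d31:-→d32:H2 -> H2

== LOOKUPS ==
["H3","no-route","no-route","H3","H2","no-route","H2","H2","H2","H2"]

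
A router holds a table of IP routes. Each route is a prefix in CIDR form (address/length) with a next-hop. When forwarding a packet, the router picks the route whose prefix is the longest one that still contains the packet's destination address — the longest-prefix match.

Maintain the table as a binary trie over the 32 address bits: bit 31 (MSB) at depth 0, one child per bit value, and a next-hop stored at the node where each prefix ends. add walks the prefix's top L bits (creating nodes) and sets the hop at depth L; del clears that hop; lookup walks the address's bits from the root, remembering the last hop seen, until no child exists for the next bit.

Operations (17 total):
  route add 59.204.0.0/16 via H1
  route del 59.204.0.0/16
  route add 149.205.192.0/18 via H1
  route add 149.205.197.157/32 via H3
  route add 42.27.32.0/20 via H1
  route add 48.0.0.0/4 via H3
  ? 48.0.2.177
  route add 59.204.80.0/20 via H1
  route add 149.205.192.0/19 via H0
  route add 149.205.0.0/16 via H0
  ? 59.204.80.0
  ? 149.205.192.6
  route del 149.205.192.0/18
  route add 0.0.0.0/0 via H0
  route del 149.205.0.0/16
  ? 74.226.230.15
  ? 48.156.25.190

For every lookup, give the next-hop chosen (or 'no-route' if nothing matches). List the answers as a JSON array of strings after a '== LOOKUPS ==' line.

Process each operation:
  add 59.204.0.0/16 -> H1 at depth 16
  - 59.204.0.0/16 clear@16
  add 149.205.192.0/18 -> H1 at depth 18
  add 149.205.197.157/32 -> H3 at depth 32
  add 42.27.32.0/20 -> H1 at depth 20
  add 48.0.0.0/4 -> H3 at depth 4
  Q 48.0.2.177: descend 0011 ; hops seen [H3] ; pick H3
  add 59.204.80.0/20 -> H1 at depth 20
  add 149.205.192.0/19 -> H0 at depth 19
  add 149.205.0.0/16 -> H0 at depth 16
  Q 59.204.80.0: descend 00111011110011000101 ; hops seen [H3,H1] ; pick H1
  Q 149.205.192.6: descend 100101011100110111000 ; hops seen [H0,H1,H0] ; pick H0
  - 149.205.192.0/18 clear@18
  add 0.0.0.0/0 -> H0 at depth 0
  - 149.205.0.0/16 clear@16
  Q 74.226.230.15: descend 0 ; hops seen [H0] ; pick H0
  Q 48.156.25.190: descend 0011 ; hops seen [H0,H3] ; pick H3

== LOOKUPS ==
["H3","H1","H0","H0","H3"]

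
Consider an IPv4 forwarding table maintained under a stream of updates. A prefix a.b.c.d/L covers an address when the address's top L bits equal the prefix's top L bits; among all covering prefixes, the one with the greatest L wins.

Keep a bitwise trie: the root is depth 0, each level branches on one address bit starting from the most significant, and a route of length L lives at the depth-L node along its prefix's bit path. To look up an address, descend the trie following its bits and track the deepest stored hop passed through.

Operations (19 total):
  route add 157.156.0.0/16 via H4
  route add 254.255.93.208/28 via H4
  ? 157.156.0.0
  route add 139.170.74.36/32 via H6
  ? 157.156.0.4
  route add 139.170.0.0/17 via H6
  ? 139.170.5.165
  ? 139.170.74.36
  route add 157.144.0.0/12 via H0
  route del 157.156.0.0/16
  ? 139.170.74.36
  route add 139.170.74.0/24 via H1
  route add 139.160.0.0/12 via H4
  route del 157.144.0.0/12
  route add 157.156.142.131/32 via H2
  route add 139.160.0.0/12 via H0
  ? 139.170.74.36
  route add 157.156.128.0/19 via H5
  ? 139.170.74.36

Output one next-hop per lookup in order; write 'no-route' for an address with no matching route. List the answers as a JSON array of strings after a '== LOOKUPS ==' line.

Process each operation:
  + 157.156.0.0/16 (H4) depth=16
  + 254.255.93.208/28 (H4) depth=28
  ? 157.156.0.0  path d0:-→d1:-→d2:-→d3:-→d4:-→d5:-→d6:-→d7:-→d8:-→d9:-→d10:-→d11:-→d12:-→d13:-→d14:-→d15:-→d16:H4  best=H4
  + 139.170.74.36/32 (H6) depth=32
  ? 157.156.0.4  path d0:-→d1:-→d2:-→d3:-→d4:-→d5:-→d6:-→d7:-→d8:-→d9:-→d10:-→d11:-→d12:-→d13:-→d14:-→d15:-→d16:H4  best=H4
  + 139.170.0.0/17 (H6) depth=17
  ? 139.170.5.165  path d0:-→d1:-→d2:-→d3:-→d4:-→d5:-→d6:-→d7:-→d8:-→d9:-→d10:-→d11:-→d12:-→d13:-→d14:-→d15:-→d16:-→d17:H6  best=H6
  ? 139.170.74.36  path d0:-→d1:-→d2:-→d3:-→d4:-→d5:-→d6:-→d7:-→d8:-→d9:-→d10:-→d11:-→d12:-→d13:-→d14:-→d15:-→d16:-→d17:H6→d18:-→d19:-→d20:-→d21:-→d22:-→d23:-→d24:-→d25:-→d26:-→d27:-→d28:-→d29:-→d30:-→d31:-→d32:H6  best=H6
  + 157.144.0.0/12 (H0) depth=12
  del 157.156.0.0/16 (clear depth 16)
  ? 139.170.74.36  path d0:-→d1:-→d2:-→d3:-→d4:-→d5:-→d6:-→d7:-→d8:-→d9:-→d10:-→d11:-→d12:-→d13:-→d14:-→d15:-→d16:-→d17:H6→d18:-→d19:-→d20:-→d21:-→d22:-→d23:-→d24:-→d25:-→d26:-→d27:-→d28:-→d29:-→d30:-→d31:-→d32:H6  best=H6
  + 139.170.74.0/24 (H1) depth=24
  + 139.160.0.0/12 (H4) depth=12
  del 157.144.0.0/12 (clear depth 12)
  + 157.156.142.131/32 (H2) depth=32
  + 139.160.0.0/12 (H0) depth=12
  ? 139.170.74.36  path d0:-→d1:-→d2:-→d3:-→d4:-→d5:-→d6:-→d7:-→d8:-→d9:-→d10:-→d11:-→d12:H0→d13:-→d14:-→d15:-→d16:-→d17:H6→d18:-→d19:-→d20:-→d21:-→d22:-→d23:-→d24:H1→d25:-→d26:-→d27:-→d28:-→d29:-→d30:-→d31:-→d32:H6  best=H6
  + 157.156.128.0/19 (H5) depth=19
  ? 139.170.74.36  path d0:-→d1:-→d2:-→d3:-→d4:-→d5:-→d6:-→d7:-→d8:-→d9:-→d10:-→d11:-→d12:H0→d13:-→d14:-→d15:-→d16:-→d17:H6→d18:-→d19:-→d20:-→d21:-→d22:-→d23:-→d24:H1→d25:-→d26:-→d27:-→d28:-→d29:-→d30:-→d31:-→d32:H6  best=H6

== LOOKUPS ==
["H4","H4","H6","H6","H6","H6","H6"]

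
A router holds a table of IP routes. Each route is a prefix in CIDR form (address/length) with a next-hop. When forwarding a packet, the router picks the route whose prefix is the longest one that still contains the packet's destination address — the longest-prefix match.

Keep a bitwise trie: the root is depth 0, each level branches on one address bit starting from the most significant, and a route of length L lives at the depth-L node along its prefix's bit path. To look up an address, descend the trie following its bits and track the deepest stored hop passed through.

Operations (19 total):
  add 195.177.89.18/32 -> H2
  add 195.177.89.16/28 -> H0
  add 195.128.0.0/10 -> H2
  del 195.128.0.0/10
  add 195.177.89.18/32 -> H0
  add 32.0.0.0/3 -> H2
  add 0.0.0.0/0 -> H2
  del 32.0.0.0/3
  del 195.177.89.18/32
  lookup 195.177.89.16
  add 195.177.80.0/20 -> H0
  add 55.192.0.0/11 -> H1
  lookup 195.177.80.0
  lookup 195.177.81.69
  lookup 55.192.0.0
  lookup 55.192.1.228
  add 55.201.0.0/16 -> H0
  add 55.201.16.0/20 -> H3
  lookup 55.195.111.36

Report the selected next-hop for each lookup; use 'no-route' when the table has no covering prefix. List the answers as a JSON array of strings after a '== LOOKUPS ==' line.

Process each operation:
  add 195.177.89.18/32 -> H2 at depth 32
  add 195.177.89.16/28 -> H0 at depth 28
  add 195.128.0.0/10 -> H2 at depth 10
  - 195.128.0.0/10 clear@10
  add 195.177.89.18/32 -> H0 at depth 32
  add 32.0.0.0/3 -> H2 at depth 3
  add 0.0.0.0/0 -> H2 at depth 0
  - 32.0.0.0/3 clear@3
  - 195.177.89.18/32 clear@32
  ? 195.177.89.16  path d0:H2→d1:-→d2:-→d3:-→d4:-→d5:-→d6:-→d7:-→d8:-→d9:-→d10:-→d11:-→d12:-→d13:-→d14:-→d15:-→d16:-→d17:-→d18:-→d19:-→d20:-→d21:-→d22:-→d23:-→d24:-→d25:-→d26:-→d27:-→d28:H0→d29:-→d30:-  best=H0
  add 195.177.80.0/20 -> H0 at depth 20
  add 55.192.0.0/11 -> H1 at depth 11
  ? 195.177.80.0  path d0:H2→d1:-→d2:-→d3:-→d4:-→d5:-→d6:-→d7:-→d8:-→d9:-→d10:-→d11:-→d12:-→d13:-→d14:-→d15:-→d16:-→d17:-→d18:-→d19:-→d20:H0  best=H0
  ? 195.177.81.69  path d0:H2→d1:-→d2:-→d3:-→d4:-→d5:-→d6:-→d7:-→d8:-→d9:-→d10:-→d11:-→d12:-→d13:-→d14:-→d15:-→d16:-→d17:-→d18:-→d19:-→d20:H0  best=H0
  ? 55.192.0.0  path d0:H2→d1:-→d2:-→d3:-→d4:-→d5:-→d6:-→d7:-→d8:-→d9:-→d10:-→d11:H1  best=H1
  ? 55.192.1.228  path d0:H2→d1:-→d2:-→d3:-→d4:-→d5:-→d6:-→d7:-→d8:-→d9:-→d10:-→d11:H1  best=H1
  add 55.201.0.0/16 -> H0 at depth 16
  add 55.201.16.0/20 -> H3 at depth 20
  ? 55.195.111.36  path d0:H2→d1:-→d2:-→d3:-→d4:-→d5:-→d6:-→d7:-→d8:-→d9:-→d10:-→d11:H1→d12:-  best=H1

== LOOKUPS ==
["H0","H0","H0","H1","H1","H1"]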